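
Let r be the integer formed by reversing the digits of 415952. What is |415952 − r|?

Reverse of 415952 is 259514.
|415952 − 259514| = 156438

156438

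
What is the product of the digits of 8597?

8×5×9×7 = 2520

2520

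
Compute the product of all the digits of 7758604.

7×7×5×8×6×0×4 = 0

0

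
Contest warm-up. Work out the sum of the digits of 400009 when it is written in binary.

8

400009 in base 2 is 1100001101010001001.
Digit sum: 1+1+0+0+0+0+1+1+0+1+0+1+0+0+0+1+0+0+1 = 8.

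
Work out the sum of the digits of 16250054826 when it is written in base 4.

24

16250054826 in base 4 is 33020211002202222.
Digit sum: 3+3+0+2+0+2+1+1+0+0+2+2+0+2+2+2+2 = 24.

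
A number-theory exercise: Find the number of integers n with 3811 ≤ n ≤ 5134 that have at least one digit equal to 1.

361

The integers in [3811, 5134] that have at least one digit equal to 1: 3811, 3812, 3813, 3814, 3815, 3816, …, 5133, 5134.
361 qualify.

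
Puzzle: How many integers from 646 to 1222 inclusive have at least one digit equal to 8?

193

The integers in [646, 1222] that have at least one digit equal to 8: 648, 658, 668, 678, 680, 681, …, 1208, 1218.
193 qualify.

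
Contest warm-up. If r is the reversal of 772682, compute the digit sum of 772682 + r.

37

Reversal of 772682 is 286277; 772682 + 286277 = 1058959.
Digit sum of 1058959: 1+0+5+8+9+5+9 = 37.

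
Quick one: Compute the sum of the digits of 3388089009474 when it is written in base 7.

42

3388089009474 in base 7 is 466532001260151.
Digit sum: 4+6+6+5+3+2+0+0+1+2+6+0+1+5+1 = 42.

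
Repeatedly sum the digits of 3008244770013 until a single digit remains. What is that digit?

3+0+0+8+2+4+4+7+7+0+0+1+3 = 39
3+9 = 12
1+2 = 3

3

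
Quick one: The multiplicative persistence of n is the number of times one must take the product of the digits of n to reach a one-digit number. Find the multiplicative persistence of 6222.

6222 → 48 → 32 → 6 (3 steps)

3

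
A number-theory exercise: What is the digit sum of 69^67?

69^67 = 1595471605159272689397698504139475579943767914690073788709412771181608491972941991921821799536100027353518994562236965385789
Sum of its 124 digits: 621.

621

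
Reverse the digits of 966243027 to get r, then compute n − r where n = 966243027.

Reverse of 966243027 is 720342669.
966243027 − 720342669 = 245900358

245900358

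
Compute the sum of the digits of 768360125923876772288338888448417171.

182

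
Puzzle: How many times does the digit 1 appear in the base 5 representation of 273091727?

2

273091727 in base 5 is 1024402413402.
The digit 1 appears 2 times.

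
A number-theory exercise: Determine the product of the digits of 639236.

5832

6×3×9×2×3×6 = 5832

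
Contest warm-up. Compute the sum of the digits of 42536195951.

4+2+5+3+6+1+9+5+9+5+1 = 50

50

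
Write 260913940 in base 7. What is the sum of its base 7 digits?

28

260913940 in base 7 is 6315506020.
Digit sum: 6+3+1+5+5+0+6+0+2+0 = 28.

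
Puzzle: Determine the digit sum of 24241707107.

2+4+2+4+1+7+0+7+1+0+7 = 35

35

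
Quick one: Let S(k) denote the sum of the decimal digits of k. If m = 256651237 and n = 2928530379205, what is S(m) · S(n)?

S(256651237) = 2+5+6+6+5+1+2+3+7 = 37.
S(2928530379205) = 2+9+2+8+5+3+0+3+7+9+2+0+5 = 55.
37 · 55 = 2035.

2035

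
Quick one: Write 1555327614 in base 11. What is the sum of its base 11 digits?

1555327614 in base 11 is 728A3A725.
Digit sum: 7+2+8+10+3+10+7+2+5 = 54.

54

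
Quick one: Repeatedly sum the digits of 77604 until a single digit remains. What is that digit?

7+7+6+0+4 = 24
2+4 = 6
(Equivalently, 77604 mod 9 = 6.)

6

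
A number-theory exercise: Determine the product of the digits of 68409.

6×8×4×0×9 = 0

0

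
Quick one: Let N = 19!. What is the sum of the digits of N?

45

19! = 121645100408832000
Sum of its 18 digits: 45.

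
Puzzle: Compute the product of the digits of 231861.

288

2×3×1×8×6×1 = 288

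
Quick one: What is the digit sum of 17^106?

604

17^106 = 26766135124552887016097521663643500133902048469333534861959040834988197217594793260335793214908226610861942156298467158982559089569
Sum of its 131 digits: 604.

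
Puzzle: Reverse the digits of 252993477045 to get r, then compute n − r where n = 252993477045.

Reverse of 252993477045 is 540774399252.
252993477045 − 540774399252 = -287780922207

-287780922207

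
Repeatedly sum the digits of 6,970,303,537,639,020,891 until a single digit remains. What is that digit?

6+9+7+0+3+0+3+5+3+7+6+3+9+0+2+0+8+9+1 = 81
8+1 = 9

9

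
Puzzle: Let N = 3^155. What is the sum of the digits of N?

3^155 = 89907201863535854420702290135762284537312963394702682637089810488324824507
Sum of its 74 digits: 324.

324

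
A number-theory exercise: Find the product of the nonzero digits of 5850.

200

5×8×5 = 200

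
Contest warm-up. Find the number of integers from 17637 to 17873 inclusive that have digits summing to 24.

The integers in [17637, 17873] that have digits summing to 24: 17637, 17646, 17655, 17664, 17673, 17682, …, 17862, 17871.
25 qualify.

25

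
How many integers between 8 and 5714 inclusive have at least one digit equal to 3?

2299

The integers in [8, 5714] that have at least one digit equal to 3: 13, 23, 30, 31, 32, 33, …, 5703, 5713.
2299 qualify.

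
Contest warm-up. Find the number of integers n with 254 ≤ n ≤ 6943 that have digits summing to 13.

400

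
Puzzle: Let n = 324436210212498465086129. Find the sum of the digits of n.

3+2+4+4+3+6+2+1+0+2+1+2+4+9+8+4+6+5+0+8+6+1+2+9 = 92

92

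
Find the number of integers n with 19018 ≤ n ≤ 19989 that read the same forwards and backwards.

9

The integers in [19018, 19989] that read the same forwards and backwards: 19091, 19191, 19291, 19391, 19491, 19591, 19691, 19791, 19891.
9 qualify.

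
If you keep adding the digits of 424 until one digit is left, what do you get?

1

4+2+4 = 10
1+0 = 1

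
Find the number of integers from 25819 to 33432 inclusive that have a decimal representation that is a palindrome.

The integers in [25819, 33432] that have a decimal representation that is a palindrome: 25852, 25952, 26062, 26162, 26262, 26362, …, 33233, 33333.
76 qualify.

76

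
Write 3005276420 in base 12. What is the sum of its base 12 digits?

3005276420 in base 12 is 6BA564718.
Digit sum: 6+11+10+5+6+4+7+1+8 = 58.

58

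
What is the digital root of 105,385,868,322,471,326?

2

1+0+5+3+8+5+8+6+8+3+2+2+4+7+1+3+2+6 = 74
7+4 = 11
1+1 = 2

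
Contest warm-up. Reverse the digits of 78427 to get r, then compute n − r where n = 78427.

Reverse of 78427 is 72487.
78427 − 72487 = 5940

5940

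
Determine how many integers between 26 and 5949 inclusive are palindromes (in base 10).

The integers in [26, 5949] that are palindromes (in base 10): 33, 44, 55, 66, 77, 88, …, 5775, 5885.
146 qualify.

146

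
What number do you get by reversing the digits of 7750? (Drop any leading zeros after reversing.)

Reversing 7750 gives 577.

577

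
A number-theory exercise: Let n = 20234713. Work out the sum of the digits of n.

22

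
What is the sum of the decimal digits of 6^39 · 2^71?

225

6^39 · 2^71 = 5260517347514889536874712708626614007985122110865408
Sum of its 52 digits: 225.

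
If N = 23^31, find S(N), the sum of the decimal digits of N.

23^31 = 1635170022196481349560959748587682926364327
Sum of its 43 digits: 203.

203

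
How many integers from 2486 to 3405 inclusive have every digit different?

461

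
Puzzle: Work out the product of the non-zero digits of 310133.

3×1×1×3×3 = 27

27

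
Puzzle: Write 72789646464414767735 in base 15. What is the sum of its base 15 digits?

85

72789646464414767735 in base 15 is B13600828C5749225.
Digit sum: 11+1+3+6+0+0+8+2+8+12+5+7+4+9+2+2+5 = 85.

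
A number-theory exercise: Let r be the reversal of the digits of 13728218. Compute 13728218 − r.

Reverse of 13728218 is 81282731.
13728218 − 81282731 = -67554513

-67554513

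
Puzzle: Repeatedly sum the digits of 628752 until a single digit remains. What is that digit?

6+2+8+7+5+2 = 30
3+0 = 3
(Equivalently, 628752 mod 9 = 3.)

3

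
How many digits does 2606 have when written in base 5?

2606 in base 5 is 40411, which has 5 digits.

5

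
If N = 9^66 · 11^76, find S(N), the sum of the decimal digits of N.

9^66 · 11^76 = 13361330142356390390031630528746812646177739970211413758919102954781965174055344799171025679294911772942215515483463072720653687390846866508001
Sum of its 143 digits: 612.

612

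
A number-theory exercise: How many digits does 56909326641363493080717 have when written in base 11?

22

56909326641363493080717 in base 11 is 77657083730A10779A226A, which has 22 digits.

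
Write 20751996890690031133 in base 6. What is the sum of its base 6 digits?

20751996890690031133 in base 6 is 4213552245414212301350301.
Digit sum: 4+2+1+3+5+5+2+2+4+5+4+1+4+2+1+2+3+0+1+3+5+0+3+0+1 = 63.

63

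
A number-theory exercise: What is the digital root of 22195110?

3

2+2+1+9+5+1+1+0 = 21
2+1 = 3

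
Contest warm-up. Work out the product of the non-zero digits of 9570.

315

9×5×7 = 315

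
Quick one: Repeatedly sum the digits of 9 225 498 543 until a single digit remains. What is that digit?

6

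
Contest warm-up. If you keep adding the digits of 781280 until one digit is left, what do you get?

8

7+8+1+2+8+0 = 26
2+6 = 8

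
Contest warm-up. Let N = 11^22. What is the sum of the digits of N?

97

11^22 = 81402749386839761113321
Sum of its 23 digits: 97.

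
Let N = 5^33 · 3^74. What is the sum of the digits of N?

5^33 · 3^74 = 23603857949428792310245490036084522609598934650421142578125
Sum of its 59 digits: 252.

252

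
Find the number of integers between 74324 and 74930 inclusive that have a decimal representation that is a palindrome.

6

The integers in [74324, 74930] that have a decimal representation that is a palindrome: 74347, 74447, 74547, 74647, 74747, 74847.
6 qualify.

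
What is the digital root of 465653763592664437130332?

4

4+6+5+6+5+3+7+6+3+5+9+2+6+6+4+4+3+7+1+3+0+3+3+2 = 103
1+0+3 = 4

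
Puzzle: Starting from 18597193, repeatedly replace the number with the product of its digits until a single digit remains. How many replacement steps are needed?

18597193 → 68040 → 0 (2 steps)

2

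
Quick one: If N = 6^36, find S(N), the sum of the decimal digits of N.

126

6^36 = 10314424798490535546171949056
Sum of its 29 digits: 126.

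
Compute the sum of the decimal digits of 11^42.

190

11^42 = 54763699237492901685126120802225273763666521
Sum of its 44 digits: 190.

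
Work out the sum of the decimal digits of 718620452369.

7+1+8+6+2+0+4+5+2+3+6+9 = 53

53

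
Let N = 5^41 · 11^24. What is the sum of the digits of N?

5^41 · 11^24 = 447913984126335485357769402980920858681201934814453125
Sum of its 54 digits: 245.

245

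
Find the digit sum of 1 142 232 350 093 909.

1+1+4+2+2+3+2+3+5+0+0+9+3+9+0+9 = 53

53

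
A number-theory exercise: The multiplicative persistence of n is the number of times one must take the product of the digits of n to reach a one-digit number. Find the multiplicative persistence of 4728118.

3

4728118 → 3584 → 480 → 0 (3 steps)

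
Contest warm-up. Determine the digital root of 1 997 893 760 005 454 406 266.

2

1+9+9+7+8+9+3+7+6+0+0+0+5+4+5+4+4+0+6+2+6+6 = 101
1+0+1 = 2
(Equivalently, 1 997 893 760 005 454 406 266 mod 9 = 2.)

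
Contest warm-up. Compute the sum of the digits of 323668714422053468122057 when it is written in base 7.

79

323668714422053468122057 in base 7 is 4632313402205665222302225124.
Digit sum: 4+6+3+2+3+1+3+4+0+2+2+0+5+6+6+5+2+2+2+3+0+2+2+2+5+1+2+4 = 79.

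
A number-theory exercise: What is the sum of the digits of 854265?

30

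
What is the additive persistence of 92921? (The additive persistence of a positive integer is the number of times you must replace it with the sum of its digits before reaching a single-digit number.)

2

92921 → 23 → 5 (2 steps)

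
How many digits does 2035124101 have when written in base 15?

2035124101 in base 15 is BD9EEB01, which has 8 digits.

8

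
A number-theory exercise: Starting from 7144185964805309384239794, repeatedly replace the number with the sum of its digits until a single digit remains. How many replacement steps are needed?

7144185964805309384239794 → 123 → 6 (2 steps)

2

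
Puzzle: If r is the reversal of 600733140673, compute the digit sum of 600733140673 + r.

80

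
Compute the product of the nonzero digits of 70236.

7×2×3×6 = 252

252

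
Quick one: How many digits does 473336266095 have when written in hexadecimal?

473336266095 in base 16 is 6E350A3D6F, which has 10 digits.

10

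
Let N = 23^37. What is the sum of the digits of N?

23^37 = 242063847902005849254176436075394136454464685331703
Sum of its 51 digits: 212.

212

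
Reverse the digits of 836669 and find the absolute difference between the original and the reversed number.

Reverse of 836669 is 966638.
|836669 − 966638| = 129969

129969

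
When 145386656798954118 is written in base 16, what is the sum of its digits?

78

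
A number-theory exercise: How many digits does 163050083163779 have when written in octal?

16

163050083163779 in base 8 is 4504541622317203, which has 16 digits.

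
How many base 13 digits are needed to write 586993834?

586993834 in base 13 is 947C393B, which has 8 digits.

8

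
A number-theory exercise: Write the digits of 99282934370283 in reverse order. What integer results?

38207343928299

Reversing 99282934370283 gives 38207343928299.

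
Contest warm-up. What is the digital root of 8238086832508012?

1

8+2+3+8+0+8+6+8+3+2+5+0+8+0+1+2 = 64
6+4 = 10
1+0 = 1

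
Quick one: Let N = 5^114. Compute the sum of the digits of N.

5^114 = 48148248609680896326399448564623182963452541205384704880998469889163970947265625
Sum of its 80 digits: 406.

406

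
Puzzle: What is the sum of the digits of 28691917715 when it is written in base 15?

83

28691917715 in base 15 is B2DD8DE45.
Digit sum: 11+2+13+13+8+13+14+4+5 = 83.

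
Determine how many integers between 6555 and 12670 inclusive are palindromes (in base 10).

62

The integers in [6555, 12670] that are palindromes (in base 10): 6556, 6666, 6776, 6886, 6996, 7007, …, 12521, 12621.
62 qualify.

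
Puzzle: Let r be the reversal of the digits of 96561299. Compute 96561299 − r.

Reverse of 96561299 is 99216569.
96561299 − 99216569 = -2655270

-2655270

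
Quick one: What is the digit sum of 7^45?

7^45 = 107006904423598033356356300384937784807
Sum of its 39 digits: 163.

163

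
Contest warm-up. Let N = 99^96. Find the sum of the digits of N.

846

99^96 = 381047118104550012580851784479635082171236664452649237431204167399484664474844891545194470993094121222366485886874382577040097945859466370110266598433724052501415605568653890589395413165590401
Sum of its 192 digits: 846.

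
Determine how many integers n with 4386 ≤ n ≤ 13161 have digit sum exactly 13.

The integers in [4386, 13161] that have digit sum exactly 13: 4405, 4414, 4423, 4432, 4441, 4450, …, 13144, 13153.
387 qualify.

387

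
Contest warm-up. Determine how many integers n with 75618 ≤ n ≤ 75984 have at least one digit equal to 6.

137

The integers in [75618, 75984] that have at least one digit equal to 6: 75618, 75619, 75620, 75621, 75622, 75623, …, 75969, 75976.
137 qualify.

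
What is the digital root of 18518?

5

1+8+5+1+8 = 23
2+3 = 5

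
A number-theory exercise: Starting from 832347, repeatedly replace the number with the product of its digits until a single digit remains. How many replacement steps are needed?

2

832347 → 4032 → 0 (2 steps)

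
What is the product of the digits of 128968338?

497664

1×2×8×9×6×8×3×3×8 = 497664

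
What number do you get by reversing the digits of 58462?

26485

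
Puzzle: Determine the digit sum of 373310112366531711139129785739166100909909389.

188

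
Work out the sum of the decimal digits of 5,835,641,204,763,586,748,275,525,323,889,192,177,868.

200

5+8+3+5+6+4+1+2+0+4+7+6+3+5+8+6+7+4+8+2+7+5+5+2+5+3+2+3+8+8+9+1+9+2+1+7+7+8+6+8 = 200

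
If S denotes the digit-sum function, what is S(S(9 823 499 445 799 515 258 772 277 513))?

14

First digit sum: 149.
1+4+9 = 14.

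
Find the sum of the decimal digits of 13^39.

13^39 = 27783742160348572763840067510872319734178277
Sum of its 44 digits: 199.

199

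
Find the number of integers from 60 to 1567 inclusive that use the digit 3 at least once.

448

The integers in [60, 1567] that use the digit 3 at least once: 63, 73, 83, 93, 103, 113, …, 1553, 1563.
448 qualify.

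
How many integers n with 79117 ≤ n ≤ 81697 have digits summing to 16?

The integers in [79117, 81697] that have digits summing to 16: 80008, 80017, 80026, 80035, 80044, 80053, …, 81601, 81610.
80 qualify.

80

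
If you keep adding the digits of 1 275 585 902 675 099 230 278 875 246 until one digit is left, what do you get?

1+2+7+5+5+8+5+9+0+2+6+7+5+0+9+9+2+3+0+2+7+8+8+7+5+2+4+6 = 134
1+3+4 = 8
(Equivalently, 1 275 585 902 675 099 230 278 875 246 mod 9 = 8.)

8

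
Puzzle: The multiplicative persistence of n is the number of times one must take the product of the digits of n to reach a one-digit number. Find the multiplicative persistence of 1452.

2

1452 → 40 → 0 (2 steps)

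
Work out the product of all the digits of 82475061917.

0

8×2×4×7×5×0×6×1×9×1×7 = 0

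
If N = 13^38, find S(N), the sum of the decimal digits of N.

13^38 = 2137210935411428674141543654682486133398329
Sum of its 43 digits: 178.

178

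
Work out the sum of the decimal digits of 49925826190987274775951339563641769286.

204

4+9+9+2+5+8+2+6+1+9+0+9+8+7+2+7+4+7+7+5+9+5+1+3+3+9+5+6+3+6+4+1+7+6+9+2+8+6 = 204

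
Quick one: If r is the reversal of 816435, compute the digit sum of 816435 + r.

18

Reversal of 816435 is 534618; 816435 + 534618 = 1351053.
Digit sum of 1351053: 1+3+5+1+0+5+3 = 18.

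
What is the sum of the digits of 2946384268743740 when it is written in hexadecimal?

2946384268743740 in base 16 is A77B88BB5D43C.
Digit sum: 10+7+7+11+8+8+11+11+5+13+4+3+12 = 110.

110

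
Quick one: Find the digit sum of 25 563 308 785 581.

66

2+5+5+6+3+3+0+8+7+8+5+5+8+1 = 66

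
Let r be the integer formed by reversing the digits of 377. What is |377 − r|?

396

Reverse of 377 is 773.
|377 − 773| = 396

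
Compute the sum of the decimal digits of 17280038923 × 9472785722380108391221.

17280038923 × 9472785722380108391221 = 163690105991966945201257791494983
Sum of its 33 digits: 160.

160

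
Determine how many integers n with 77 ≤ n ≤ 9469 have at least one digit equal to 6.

3243

The integers in [77, 9469] that have at least one digit equal to 6: 86, 96, 106, 116, 126, 136, …, 9468, 9469.
3243 qualify.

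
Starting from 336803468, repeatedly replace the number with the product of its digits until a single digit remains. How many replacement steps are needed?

336803468 → 0 (1 step)

1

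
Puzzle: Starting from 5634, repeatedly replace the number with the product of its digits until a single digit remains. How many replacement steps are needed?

2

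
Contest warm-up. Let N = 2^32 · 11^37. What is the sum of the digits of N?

170

2^32 · 11^37 = 1460458471124129311645130911828568806400423100416
Sum of its 49 digits: 170.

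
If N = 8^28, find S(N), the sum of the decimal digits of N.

8^28 = 19342813113834066795298816
Sum of its 26 digits: 118.

118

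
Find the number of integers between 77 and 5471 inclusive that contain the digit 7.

The integers in [77, 5471] that contain the digit 7: 77, 78, 79, 87, 97, 107, …, 5470, 5471.
1426 qualify.

1426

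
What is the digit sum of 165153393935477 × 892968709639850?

136

165153393935477 × 892968709639850 = 147476813075204725098807958450
Sum of its 30 digits: 136.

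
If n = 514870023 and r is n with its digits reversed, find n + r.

834948438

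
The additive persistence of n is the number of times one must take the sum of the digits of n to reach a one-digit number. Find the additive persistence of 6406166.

3

6406166 → 29 → 11 → 2 (3 steps)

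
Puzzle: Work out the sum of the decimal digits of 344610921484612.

55

3+4+4+6+1+0+9+2+1+4+8+4+6+1+2 = 55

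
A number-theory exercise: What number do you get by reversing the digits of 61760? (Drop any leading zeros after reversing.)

6716

Reversing 61760 gives 6716.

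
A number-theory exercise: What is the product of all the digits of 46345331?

12960

4×6×3×4×5×3×3×1 = 12960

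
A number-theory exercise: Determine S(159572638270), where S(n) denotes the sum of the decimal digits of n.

55

1+5+9+5+7+2+6+3+8+2+7+0 = 55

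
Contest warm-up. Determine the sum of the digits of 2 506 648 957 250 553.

72

2+5+0+6+6+4+8+9+5+7+2+5+0+5+5+3 = 72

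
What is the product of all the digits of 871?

56

8×7×1 = 56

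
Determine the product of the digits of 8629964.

8×6×2×9×9×6×4 = 186624

186624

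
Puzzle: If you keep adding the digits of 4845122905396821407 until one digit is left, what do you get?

8

4+8+4+5+1+2+2+9+0+5+3+9+6+8+2+1+4+0+7 = 80
8+0 = 8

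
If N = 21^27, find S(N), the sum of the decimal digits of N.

21^27 = 501096025171921401632658604207540941
Sum of its 36 digits: 126.

126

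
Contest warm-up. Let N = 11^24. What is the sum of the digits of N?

11^24 = 9849732675807611094711841
Sum of its 25 digits: 118.

118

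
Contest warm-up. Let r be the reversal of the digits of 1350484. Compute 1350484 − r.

Reverse of 1350484 is 4840531.
1350484 − 4840531 = -3490047

-3490047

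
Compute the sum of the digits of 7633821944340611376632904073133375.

134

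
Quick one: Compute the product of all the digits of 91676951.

102060

9×1×6×7×6×9×5×1 = 102060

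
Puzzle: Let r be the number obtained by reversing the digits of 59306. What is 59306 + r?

Reverse of 59306 is 60395.
59306 + 60395 = 119701

119701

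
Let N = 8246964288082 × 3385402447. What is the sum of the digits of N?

8246964288082 × 3385402447 = 27919293081194415736654
Sum of its 23 digits: 106.

106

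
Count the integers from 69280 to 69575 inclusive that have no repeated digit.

125

The integers in [69280, 69575] that have no repeated digit: 69280, 69281, 69283, 69284, 69285, 69287, …, 69573, 69574.
125 qualify.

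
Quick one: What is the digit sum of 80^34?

80^34 = 50706024009129176059868128215040000000000000000000000000000000000
Sum of its 65 digits: 118.

118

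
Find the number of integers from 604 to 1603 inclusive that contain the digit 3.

271

The integers in [604, 1603] that contain the digit 3: 613, 623, 630, 631, 632, 633, …, 1593, 1603.
271 qualify.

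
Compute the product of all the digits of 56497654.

5×6×4×9×7×6×5×4 = 907200

907200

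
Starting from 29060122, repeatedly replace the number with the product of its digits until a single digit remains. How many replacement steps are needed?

1

29060122 → 0 (1 step)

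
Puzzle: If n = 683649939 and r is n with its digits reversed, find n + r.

Reverse of 683649939 is 939946386.
683649939 + 939946386 = 1623596325

1623596325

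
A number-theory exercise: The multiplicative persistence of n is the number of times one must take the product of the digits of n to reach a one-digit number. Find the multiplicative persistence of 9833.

4

9833 → 648 → 192 → 18 → 8 (4 steps)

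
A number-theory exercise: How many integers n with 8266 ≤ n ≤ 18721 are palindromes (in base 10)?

104

The integers in [8266, 18721] that are palindromes (in base 10): 8338, 8448, 8558, 8668, 8778, 8888, …, 18581, 18681.
104 qualify.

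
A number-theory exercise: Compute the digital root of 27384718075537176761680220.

5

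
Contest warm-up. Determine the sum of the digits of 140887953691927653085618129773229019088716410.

208

1+4+0+8+8+7+9+5+3+6+9+1+9+2+7+6+5+3+0+8+5+6+1+8+1+2+9+7+7+3+2+2+9+0+1+9+0+8+8+7+1+6+4+1+0 = 208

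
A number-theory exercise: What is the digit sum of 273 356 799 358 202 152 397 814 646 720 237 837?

166

2+7+3+3+5+6+7+9+9+3+5+8+2+0+2+1+5+2+3+9+7+8+1+4+6+4+6+7+2+0+2+3+7+8+3+7 = 166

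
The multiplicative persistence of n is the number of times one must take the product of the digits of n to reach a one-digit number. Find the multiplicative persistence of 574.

2

574 → 140 → 0 (2 steps)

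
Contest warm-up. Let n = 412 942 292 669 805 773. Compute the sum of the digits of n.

4+1+2+9+4+2+2+9+2+6+6+9+8+0+5+7+7+3 = 86

86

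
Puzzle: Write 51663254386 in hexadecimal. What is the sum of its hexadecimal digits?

51663254386 in base 16 is C075EB372.
Digit sum: 12+0+7+5+14+11+3+7+2 = 61.

61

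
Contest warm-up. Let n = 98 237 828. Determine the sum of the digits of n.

47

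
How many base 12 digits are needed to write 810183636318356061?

810183636318356061 in base 12 is 447035A06266A71B9, which has 17 digits.

17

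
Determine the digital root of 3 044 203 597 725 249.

3+0+4+4+2+0+3+5+9+7+7+2+5+2+4+9 = 66
6+6 = 12
1+2 = 3

3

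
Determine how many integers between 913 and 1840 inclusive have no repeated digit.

The integers in [913, 1840] that have no repeated digit: 913, 914, 915, 916, 917, 918, …, 1839, 1840.
476 qualify.

476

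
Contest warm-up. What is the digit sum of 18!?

18! = 6402373705728000
Sum of its 16 digits: 54.

54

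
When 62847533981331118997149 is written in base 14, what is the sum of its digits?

120

62847533981331118997149 in base 14 is A732341923CA35C2795B.
Digit sum: 10+7+3+2+3+4+1+9+2+3+12+10+3+5+12+2+7+9+5+11 = 120.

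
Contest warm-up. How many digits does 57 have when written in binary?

6

57 in base 2 is 111001, which has 6 digits.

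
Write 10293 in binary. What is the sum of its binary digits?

6

10293 in base 2 is 10100000110101.
Digit sum: 1+0+1+0+0+0+0+0+1+1+0+1+0+1 = 6.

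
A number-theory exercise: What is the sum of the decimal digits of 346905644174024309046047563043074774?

142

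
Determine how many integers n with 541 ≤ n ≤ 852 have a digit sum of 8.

6

The integers in [541, 852] that have a digit sum of 8: 602, 611, 620, 701, 710, 800.
6 qualify.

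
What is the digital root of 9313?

7

9+3+1+3 = 16
1+6 = 7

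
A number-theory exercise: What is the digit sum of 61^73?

511

61^73 = 21334278287130611647736121752140948749599925239048782474061311195093392011093176473649338460020271418025202479101495027306447001181
Sum of its 131 digits: 511.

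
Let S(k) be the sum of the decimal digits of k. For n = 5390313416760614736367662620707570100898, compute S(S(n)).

12

First digit sum: 165.
1+6+5 = 12.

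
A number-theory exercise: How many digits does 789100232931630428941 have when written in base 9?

789100232931630428941 in base 9 is 7181314115675120482361, which has 22 digits.

22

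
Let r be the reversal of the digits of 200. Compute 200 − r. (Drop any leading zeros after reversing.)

198

Reverse of 200 is 2.
200 − 2 = 198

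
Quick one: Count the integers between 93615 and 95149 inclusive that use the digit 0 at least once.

The integers in [93615, 95149] that use the digit 0 at least once: 93620, 93630, 93640, 93650, 93660, 93670, …, 95130, 95140.
450 qualify.

450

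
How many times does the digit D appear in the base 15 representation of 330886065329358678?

2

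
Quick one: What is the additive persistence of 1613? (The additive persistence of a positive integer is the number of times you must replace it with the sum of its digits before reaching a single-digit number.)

1613 → 11 → 2 (2 steps)

2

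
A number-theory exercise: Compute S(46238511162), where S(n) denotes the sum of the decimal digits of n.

4+6+2+3+8+5+1+1+1+6+2 = 39

39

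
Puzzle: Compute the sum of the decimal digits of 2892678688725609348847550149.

151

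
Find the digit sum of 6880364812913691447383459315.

131

6+8+8+0+3+6+4+8+1+2+9+1+3+6+9+1+4+4+7+3+8+3+4+5+9+3+1+5 = 131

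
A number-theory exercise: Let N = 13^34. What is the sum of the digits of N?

193

13^34 = 74829695578286078013428929473144712489
Sum of its 38 digits: 193.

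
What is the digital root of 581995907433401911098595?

5+8+1+9+9+5+9+0+7+4+3+3+4+0+1+9+1+1+0+9+8+5+9+5 = 115
1+1+5 = 7

7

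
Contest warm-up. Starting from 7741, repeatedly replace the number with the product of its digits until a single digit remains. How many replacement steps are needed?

7741 → 196 → 54 → 20 → 0 (4 steps)

4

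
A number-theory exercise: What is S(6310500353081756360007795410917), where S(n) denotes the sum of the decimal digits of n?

6+3+1+0+5+0+0+3+5+3+0+8+1+7+5+6+3+6+0+0+0+7+7+9+5+4+1+0+9+1+7 = 112

112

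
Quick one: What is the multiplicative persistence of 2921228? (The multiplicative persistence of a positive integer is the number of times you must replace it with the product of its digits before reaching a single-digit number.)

2921228 → 1152 → 10 → 0 (3 steps)

3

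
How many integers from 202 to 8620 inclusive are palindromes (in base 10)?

156

The integers in [202, 8620] that are palindromes (in base 10): 202, 212, 222, 232, 242, 252, …, 8448, 8558.
156 qualify.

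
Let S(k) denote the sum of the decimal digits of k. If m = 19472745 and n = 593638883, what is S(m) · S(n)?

S(19472745) = 1+9+4+7+2+7+4+5 = 39.
S(593638883) = 5+9+3+6+3+8+8+8+3 = 53.
39 · 53 = 2067.

2067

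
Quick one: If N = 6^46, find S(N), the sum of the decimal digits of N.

180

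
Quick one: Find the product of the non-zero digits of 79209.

7×9×2×9 = 1134

1134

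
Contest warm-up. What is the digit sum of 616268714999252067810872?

116

6+1+6+2+6+8+7+1+4+9+9+9+2+5+2+0+6+7+8+1+0+8+7+2 = 116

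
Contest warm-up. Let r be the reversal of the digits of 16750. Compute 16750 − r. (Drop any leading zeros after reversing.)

Reverse of 16750 is 5761.
16750 − 5761 = 10989

10989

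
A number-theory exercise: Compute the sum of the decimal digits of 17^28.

17^28 = 28351092476867700887730107366063041
Sum of its 35 digits: 145.

145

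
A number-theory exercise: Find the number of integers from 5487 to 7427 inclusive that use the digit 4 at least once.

483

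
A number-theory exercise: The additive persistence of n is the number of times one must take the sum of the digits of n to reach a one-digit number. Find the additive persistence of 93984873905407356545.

93984873905407356545 → 104 → 5 (2 steps)

2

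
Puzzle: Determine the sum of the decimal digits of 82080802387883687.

86

8+2+0+8+0+8+0+2+3+8+7+8+8+3+6+8+7 = 86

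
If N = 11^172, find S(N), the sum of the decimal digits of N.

826

11^172 = 131686679564309992583689246717046745623159547302880447645149190769919344306504681735860668437970599644099693441821072495140502932547362448492439469443408919640625236602330355362321
Sum of its 180 digits: 826.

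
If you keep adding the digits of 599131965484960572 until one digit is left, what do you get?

5+9+9+1+3+1+9+6+5+4+8+4+9+6+0+5+7+2 = 93
9+3 = 12
1+2 = 3

3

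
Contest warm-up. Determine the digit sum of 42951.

4+2+9+5+1 = 21

21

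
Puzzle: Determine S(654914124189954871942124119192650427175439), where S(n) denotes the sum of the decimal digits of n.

186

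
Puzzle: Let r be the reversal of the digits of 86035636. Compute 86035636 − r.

Reverse of 86035636 is 63653068.
86035636 − 63653068 = 22382568

22382568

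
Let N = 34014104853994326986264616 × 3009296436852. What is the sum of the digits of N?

34014104853994326986264616 × 3009296436852 = 102358524539835445899587896474006028832
Sum of its 39 digits: 189.

189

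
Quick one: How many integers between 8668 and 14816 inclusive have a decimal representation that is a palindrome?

The integers in [8668, 14816] that have a decimal representation that is a palindrome: 8668, 8778, 8888, 8998, 9009, 9119, …, 14641, 14741.
62 qualify.

62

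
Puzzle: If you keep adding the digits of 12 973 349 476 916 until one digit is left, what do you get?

8

1+2+9+7+3+3+4+9+4+7+6+9+1+6 = 71
7+1 = 8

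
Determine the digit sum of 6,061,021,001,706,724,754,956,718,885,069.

6+0+6+1+0+2+1+0+0+1+7+0+6+7+2+4+7+5+4+9+5+6+7+1+8+8+8+5+0+6+9 = 131

131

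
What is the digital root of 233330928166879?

2+3+3+3+3+0+9+2+8+1+6+6+8+7+9 = 70
7+0 = 7

7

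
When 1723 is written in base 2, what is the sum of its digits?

8

1723 in base 2 is 11010111011.
Digit sum: 1+1+0+1+0+1+1+1+0+1+1 = 8.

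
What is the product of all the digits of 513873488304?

0

5×1×3×8×7×3×4×8×8×3×0×4 = 0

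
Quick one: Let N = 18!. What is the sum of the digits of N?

54

18! = 6402373705728000
Sum of its 16 digits: 54.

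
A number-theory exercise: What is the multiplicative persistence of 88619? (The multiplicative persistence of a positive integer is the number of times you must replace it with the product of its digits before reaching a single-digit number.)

3

88619 → 3456 → 360 → 0 (3 steps)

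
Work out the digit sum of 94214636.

9+4+2+1+4+6+3+6 = 35

35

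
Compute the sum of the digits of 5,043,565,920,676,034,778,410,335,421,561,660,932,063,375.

172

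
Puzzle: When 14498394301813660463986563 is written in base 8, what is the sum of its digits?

110

14498394301813660463986563 in base 8 is 5776117036545445312536173603.
Digit sum: 5+7+7+6+1+1+7+0+3+6+5+4+5+4+4+5+3+1+2+5+3+6+1+7+3+6+0+3 = 110.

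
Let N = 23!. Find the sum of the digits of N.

99

23! = 25852016738884976640000
Sum of its 23 digits: 99.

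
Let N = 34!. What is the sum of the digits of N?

144

34! = 295232799039604140847618609643520000000
Sum of its 39 digits: 144.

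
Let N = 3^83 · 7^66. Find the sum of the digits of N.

3^83 · 7^66 = 238525482302718497063371128213183508252318598555969635466905571730544293659161993637819123449323
Sum of its 96 digits: 432.

432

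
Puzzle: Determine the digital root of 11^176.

The digital root of n equals n mod 9 (or 9 when 9 | n), so we need 11^176 mod 9.
11^176 ≡ 4 (mod 9), so the digital root is 4.

4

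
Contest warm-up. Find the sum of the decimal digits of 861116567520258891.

81

8+6+1+1+1+6+5+6+7+5+2+0+2+5+8+8+9+1 = 81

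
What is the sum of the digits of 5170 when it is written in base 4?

5170 in base 4 is 1100302.
Digit sum: 1+1+0+0+3+0+2 = 7.

7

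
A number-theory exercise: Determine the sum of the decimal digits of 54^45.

360

54^45 = 907233737458829274261586584770434895630560796615249965832211371548086814900224
Sum of its 78 digits: 360.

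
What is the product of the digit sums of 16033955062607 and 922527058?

2120

S(16033955062607) = 1+6+0+3+3+9+5+5+0+6+2+6+0+7 = 53.
S(922527058) = 9+2+2+5+2+7+0+5+8 = 40.
53 · 40 = 2120.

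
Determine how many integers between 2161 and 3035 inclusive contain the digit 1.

204

The integers in [2161, 3035] that contain the digit 1: 2161, 2162, 2163, 2164, 2165, 2166, …, 3021, 3031.
204 qualify.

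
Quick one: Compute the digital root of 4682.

4+6+8+2 = 20
2+0 = 2

2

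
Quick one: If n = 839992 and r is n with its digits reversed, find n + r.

1139930

Reverse of 839992 is 299938.
839992 + 299938 = 1139930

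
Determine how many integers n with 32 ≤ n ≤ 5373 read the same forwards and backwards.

The integers in [32, 5373] that read the same forwards and backwards: 33, 44, 55, 66, 77, 88, …, 5225, 5335.
141 qualify.

141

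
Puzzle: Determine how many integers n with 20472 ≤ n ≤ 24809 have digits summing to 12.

184

The integers in [20472, 24809] that have digits summing to 12: 20505, 20514, 20523, 20532, 20541, 20550, …, 24510, 24600.
184 qualify.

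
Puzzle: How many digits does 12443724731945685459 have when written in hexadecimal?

12443724731945685459 in base 16 is ACB0FDB6CA5D91D3, which has 16 digits.

16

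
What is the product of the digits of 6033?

0

6×0×3×3 = 0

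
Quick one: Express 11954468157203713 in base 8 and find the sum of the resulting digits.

11954468157203713 in base 8 is 523610320377222401.
Digit sum: 5+2+3+6+1+0+3+2+0+3+7+7+2+2+2+4+0+1 = 50.

50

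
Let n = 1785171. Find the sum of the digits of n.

30

1+7+8+5+1+7+1 = 30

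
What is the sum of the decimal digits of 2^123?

170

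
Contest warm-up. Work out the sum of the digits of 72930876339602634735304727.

7+2+9+3+0+8+7+6+3+3+9+6+0+2+6+3+4+7+3+5+3+0+4+7+2+7 = 116

116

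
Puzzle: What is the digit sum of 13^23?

13^23 = 41753905413413116367045797
Sum of its 26 digits: 106.

106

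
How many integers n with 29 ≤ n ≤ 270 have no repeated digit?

185

The integers in [29, 270] that have no repeated digit: 29, 30, 31, 32, 34, 35, …, 269, 270.
185 qualify.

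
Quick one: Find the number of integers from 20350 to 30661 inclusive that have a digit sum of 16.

575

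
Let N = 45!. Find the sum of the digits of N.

45! = 119622220865480194561963161495657715064383733760000000000
Sum of its 57 digits: 207.

207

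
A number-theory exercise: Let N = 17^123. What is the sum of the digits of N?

665

17^123 = 22142024630120207359320573764236957523345603216987331732240497016947292822996637496750906355872025391170927994632063938187990037220685580536286573569713
Sum of its 152 digits: 665.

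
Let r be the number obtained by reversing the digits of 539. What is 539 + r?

Reverse of 539 is 935.
539 + 935 = 1474

1474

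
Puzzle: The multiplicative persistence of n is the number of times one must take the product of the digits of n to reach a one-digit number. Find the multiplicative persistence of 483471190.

1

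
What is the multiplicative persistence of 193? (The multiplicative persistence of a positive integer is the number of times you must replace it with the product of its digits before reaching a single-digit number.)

3

193 → 27 → 14 → 4 (3 steps)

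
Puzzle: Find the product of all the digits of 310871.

3×1×0×8×7×1 = 0

0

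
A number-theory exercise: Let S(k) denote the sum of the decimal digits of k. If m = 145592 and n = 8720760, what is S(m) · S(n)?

780

S(145592) = 1+4+5+5+9+2 = 26.
S(8720760) = 8+7+2+0+7+6+0 = 30.
26 · 30 = 780.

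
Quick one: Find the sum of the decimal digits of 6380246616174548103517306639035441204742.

151

6+3+8+0+2+4+6+6+1+6+1+7+4+5+4+8+1+0+3+5+1+7+3+0+6+6+3+9+0+3+5+4+4+1+2+0+4+7+4+2 = 151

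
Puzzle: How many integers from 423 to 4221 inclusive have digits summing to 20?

203

The integers in [423, 4221] that have digits summing to 20: 479, 488, 497, 569, 578, 587, …, 4187, 4196.
203 qualify.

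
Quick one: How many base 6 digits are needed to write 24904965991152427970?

24904965991152427970 in base 6 is 5131144133444552542212522, which has 25 digits.

25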